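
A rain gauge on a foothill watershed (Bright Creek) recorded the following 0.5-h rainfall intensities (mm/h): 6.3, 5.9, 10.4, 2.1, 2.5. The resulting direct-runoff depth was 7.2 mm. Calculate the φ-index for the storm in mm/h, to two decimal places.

Only the 3 blocks with intensity above φ contribute runoff: 6.3, 5.9, 10.4 mm/h.
Σ(I−φ)·Δt = d  ⇒  (6.3+5.9+10.4 − 3φ)·0.5 = 7.2
φ = (22.60 − 7.2/0.5) / 3 = 2.73 mm/h.

φ ≈ 2.73 mm/h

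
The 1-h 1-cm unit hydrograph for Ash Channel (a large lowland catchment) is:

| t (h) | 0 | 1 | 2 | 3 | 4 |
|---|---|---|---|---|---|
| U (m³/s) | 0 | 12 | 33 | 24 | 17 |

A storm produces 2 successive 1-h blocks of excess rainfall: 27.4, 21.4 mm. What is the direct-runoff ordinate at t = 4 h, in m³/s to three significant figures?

Q ≈ 97.9 m³/s

By discrete convolution, Q_j = Σ (P_i / 10 mm) · U_{j−i}.
At t = 4 h (j=4): Q = (27.4/10)·17 + (21.4/10)·24 = 97.9 m³/s.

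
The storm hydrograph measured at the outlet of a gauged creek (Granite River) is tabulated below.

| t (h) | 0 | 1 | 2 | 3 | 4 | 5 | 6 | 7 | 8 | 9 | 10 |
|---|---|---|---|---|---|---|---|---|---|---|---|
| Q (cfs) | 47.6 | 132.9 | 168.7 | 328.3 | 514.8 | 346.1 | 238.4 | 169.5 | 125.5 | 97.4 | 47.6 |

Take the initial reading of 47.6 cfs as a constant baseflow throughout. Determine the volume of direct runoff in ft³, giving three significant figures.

Direct-runoff ordinates (Q − Q_b): 0.0, 85.3, 121.1, 280.7, 467.2, 298.5, 190.8, 121.9, 77.9, 49.8, 0.0 cfs.
ΣQ_DR = 1693 cfs.
With Δt = 1 h = 3600 s, V = ΣQ_DR · Δt = 1693 × 3600 = 6.10 × 10^6 ft³.

V ≈ 6.10 × 10^6 ft³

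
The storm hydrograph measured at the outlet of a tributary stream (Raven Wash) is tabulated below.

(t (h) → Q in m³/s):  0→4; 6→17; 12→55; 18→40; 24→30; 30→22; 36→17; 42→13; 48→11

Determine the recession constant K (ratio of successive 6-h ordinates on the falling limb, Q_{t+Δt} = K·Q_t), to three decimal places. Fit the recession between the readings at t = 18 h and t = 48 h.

K ≈ 0.772

Using the recession-limb readings at t = 18 h and t = 48 h: Q falls from 40 to 11 m³/s over 5 intervals.
K = (Q₂/Q₁)^(1/5) = (11/40)^(1/5) = 0.772.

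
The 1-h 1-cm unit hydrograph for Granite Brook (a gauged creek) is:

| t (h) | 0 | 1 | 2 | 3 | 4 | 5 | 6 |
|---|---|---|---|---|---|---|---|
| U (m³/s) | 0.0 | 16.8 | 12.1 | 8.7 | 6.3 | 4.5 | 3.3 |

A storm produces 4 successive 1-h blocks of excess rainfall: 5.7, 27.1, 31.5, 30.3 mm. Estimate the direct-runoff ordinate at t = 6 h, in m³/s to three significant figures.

Q ≈ 60.3 m³/s

By discrete convolution, Q_j = Σ (P_i / 10 mm) · U_{j−i}.
At t = 6 h (j=6): Q = (5.7/10)·3.3 + (27.1/10)·4.5 + (31.5/10)·6.3 + (30.3/10)·8.7 = 60.3 m³/s.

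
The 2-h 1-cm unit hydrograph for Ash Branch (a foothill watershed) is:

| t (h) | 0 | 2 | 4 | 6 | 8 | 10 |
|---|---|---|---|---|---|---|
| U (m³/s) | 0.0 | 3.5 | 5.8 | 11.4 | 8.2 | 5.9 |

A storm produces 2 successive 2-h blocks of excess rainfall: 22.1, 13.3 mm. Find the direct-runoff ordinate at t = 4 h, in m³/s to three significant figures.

By discrete convolution, Q_j = Σ (P_i / 10 mm) · U_{j−i}.
At t = 4 h (j=2): Q = (22.1/10)·5.8 + (13.3/10)·3.5 = 17.5 m³/s.

Q ≈ 17.5 m³/s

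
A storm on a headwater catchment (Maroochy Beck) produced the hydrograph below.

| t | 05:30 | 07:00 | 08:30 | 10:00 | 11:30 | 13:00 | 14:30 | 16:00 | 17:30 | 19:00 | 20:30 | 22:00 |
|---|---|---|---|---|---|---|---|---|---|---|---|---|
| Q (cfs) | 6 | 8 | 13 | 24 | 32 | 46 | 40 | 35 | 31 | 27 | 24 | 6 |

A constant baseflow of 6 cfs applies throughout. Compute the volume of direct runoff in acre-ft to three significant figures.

V ≈ 27.3 acre-ft

Direct-runoff ordinates (Q − Q_b): 0.0, 2.0, 7.0, 18.0, 26.0, 40.0, 34.0, 29.0, 25.0, 21.0, 18.0, 0.0 cfs.
ΣQ_DR = 220.0 cfs.
With Δt = 1.5 h = 5400 s, V = ΣQ_DR · Δt = 220.0 × 5400 = 1.19 × 10^6 ft³ = 27.3 acre-ft.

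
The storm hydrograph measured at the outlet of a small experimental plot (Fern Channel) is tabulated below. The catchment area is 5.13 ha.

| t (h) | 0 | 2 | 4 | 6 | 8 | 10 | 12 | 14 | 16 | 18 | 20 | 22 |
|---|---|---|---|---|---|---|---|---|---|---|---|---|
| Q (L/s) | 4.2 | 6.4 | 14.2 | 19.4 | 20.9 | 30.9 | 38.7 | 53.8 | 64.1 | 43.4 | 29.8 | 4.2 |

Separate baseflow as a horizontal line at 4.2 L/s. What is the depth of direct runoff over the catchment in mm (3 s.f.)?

d ≈ 39.2 mm

Direct runoff: 0.0, 2.2, 10.0, 15.2, 16.7, 26.7, 34.5, 49.6, 59.9, 39.2, 25.6, 0.0 L/s; ΣQ_DR = 279.6 L/s.
V = ΣQ_DR · Δt = 279.6 × 7200 s = 2.013 × 10^6 L.
Over A = 5.13 ha, depth = V / A = 39.2 mm.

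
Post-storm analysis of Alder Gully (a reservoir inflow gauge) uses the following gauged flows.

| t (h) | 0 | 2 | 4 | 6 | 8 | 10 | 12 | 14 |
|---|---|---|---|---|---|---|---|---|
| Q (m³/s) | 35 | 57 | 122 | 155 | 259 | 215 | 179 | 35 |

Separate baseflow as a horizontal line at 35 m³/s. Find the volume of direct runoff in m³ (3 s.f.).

Direct-runoff ordinates (Q − Q_b): 0.0, 22.0, 87.0, 120.0, 224.0, 180.0, 144.0, 0.0 m³/s.
ΣQ_DR = 777.0 m³/s.
With Δt = 2 h = 7200 s, V = ΣQ_DR · Δt = 777.0 × 7200 = 5.59 × 10^6 m³.

V ≈ 5.59 × 10^6 m³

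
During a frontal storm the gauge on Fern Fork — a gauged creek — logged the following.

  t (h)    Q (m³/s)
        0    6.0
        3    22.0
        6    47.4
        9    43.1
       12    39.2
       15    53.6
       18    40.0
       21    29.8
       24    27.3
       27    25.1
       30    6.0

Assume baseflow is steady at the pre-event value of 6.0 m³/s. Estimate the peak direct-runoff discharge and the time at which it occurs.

Subtracting baseflow gives direct-runoff ordinates: 0.0, 16.0, 41.4, 37.1, 33.2, 47.6, 34.0, 23.8, 21.3, 19.1, 0.0 m³/s.
The maximum is 47.6 m³/s, occurring at the reading for t = 15 h.

Q_p = 47.6 m³/s at t = 15 h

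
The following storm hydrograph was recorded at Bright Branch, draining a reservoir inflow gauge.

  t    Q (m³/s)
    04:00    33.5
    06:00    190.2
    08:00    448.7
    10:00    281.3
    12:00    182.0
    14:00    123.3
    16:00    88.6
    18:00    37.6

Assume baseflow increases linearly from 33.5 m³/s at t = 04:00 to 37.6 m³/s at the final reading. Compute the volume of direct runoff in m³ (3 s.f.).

V ≈ 7.93 × 10^6 m³

Direct-runoff ordinates (Q − Q_b): 0.00, 156.11, 414.03, 246.04, 146.16, 86.87, 51.59, 0.00 m³/s.
ΣQ_DR = 1101 m³/s.
With Δt = 2 h = 7200 s, V = ΣQ_DR · Δt = 1101 × 7200 = 7.93 × 10^6 m³.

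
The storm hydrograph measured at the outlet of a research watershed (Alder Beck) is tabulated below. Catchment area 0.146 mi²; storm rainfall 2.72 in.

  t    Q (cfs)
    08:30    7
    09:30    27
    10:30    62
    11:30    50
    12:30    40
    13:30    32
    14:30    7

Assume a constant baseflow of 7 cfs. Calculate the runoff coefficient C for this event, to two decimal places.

ΣQ_DR = 176.0 cfs; V = ΣQ_DR·Δt = 6.336 × 10^5 ft³.
Runoff depth d = V / A = 1.868 in.
C = d / P = 1.868 / 2.72 = 0.69.

C ≈ 0.69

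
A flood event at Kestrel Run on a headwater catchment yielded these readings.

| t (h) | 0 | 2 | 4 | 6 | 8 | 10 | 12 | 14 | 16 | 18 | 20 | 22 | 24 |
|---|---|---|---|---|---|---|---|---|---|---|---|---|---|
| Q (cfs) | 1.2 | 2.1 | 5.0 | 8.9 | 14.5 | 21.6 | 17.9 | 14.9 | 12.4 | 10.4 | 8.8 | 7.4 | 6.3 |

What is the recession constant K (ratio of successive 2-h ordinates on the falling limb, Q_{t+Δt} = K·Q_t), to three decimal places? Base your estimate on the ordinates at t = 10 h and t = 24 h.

K ≈ 0.839

Using the recession-limb readings at t = 10 h and t = 24 h: Q falls from 21.6 to 6.3 cfs over 7 intervals.
K = (Q₂/Q₁)^(1/7) = (6.3/21.6)^(1/7) = 0.839.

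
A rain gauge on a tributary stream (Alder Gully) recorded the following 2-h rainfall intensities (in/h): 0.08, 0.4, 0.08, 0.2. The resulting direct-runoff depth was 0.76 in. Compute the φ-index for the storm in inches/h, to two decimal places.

φ ≈ 0.11 in/h

Only the 2 blocks with intensity above φ contribute runoff: 0.4, 0.2 in/h.
Σ(I−φ)·Δt = d  ⇒  (0.4+0.2 − 2φ)·2 = 0.76
φ = (0.6000 − 0.76/2) / 2 = 0.11 in/h.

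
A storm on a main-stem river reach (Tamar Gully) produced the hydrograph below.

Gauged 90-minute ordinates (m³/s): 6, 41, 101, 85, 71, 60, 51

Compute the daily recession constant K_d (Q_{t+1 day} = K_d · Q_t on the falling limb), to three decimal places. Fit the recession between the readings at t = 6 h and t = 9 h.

Between t = 6 h and t = 9 h the flow falls from 71 to 51 m³/s over 2×1.5 h = 3 h.
Per-interval ratio K = (51/71)^(1/2) = 0.8475; K_d = K^(24/1.5) = 0.071.

K_d ≈ 0.071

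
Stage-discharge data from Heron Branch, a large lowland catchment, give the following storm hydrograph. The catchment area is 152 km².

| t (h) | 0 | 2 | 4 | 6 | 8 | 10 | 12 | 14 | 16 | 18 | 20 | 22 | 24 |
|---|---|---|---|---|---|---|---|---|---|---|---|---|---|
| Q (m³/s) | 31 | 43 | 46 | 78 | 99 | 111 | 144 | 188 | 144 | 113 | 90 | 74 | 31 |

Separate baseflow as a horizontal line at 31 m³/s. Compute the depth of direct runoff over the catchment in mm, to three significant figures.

Direct runoff: 0.0, 12.0, 15.0, 47.0, 68.0, 80.0, 113.0, 157.0, 113.0, 82.0, 59.0, 43.0, 0.0 m³/s; ΣQ_DR = 789.0 m³/s.
V = ΣQ_DR · Δt = 789.0 × 7200 s = 5.681 × 10^6 m³.
Over A = 152 km², depth = V / A = 37.4 mm.

d ≈ 37.4 mm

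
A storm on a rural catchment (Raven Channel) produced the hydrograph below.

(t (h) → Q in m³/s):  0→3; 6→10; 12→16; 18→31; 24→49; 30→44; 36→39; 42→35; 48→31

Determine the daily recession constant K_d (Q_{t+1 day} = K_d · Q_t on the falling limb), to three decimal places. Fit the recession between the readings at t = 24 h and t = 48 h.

Between t = 24 h and t = 48 h the flow falls from 49 to 31 m³/s over 4×6 h = 24 h.
Per-interval ratio K = (31/49)^(1/4) = 0.8918; K_d = K^(24/6) = 0.633.

K_d ≈ 0.633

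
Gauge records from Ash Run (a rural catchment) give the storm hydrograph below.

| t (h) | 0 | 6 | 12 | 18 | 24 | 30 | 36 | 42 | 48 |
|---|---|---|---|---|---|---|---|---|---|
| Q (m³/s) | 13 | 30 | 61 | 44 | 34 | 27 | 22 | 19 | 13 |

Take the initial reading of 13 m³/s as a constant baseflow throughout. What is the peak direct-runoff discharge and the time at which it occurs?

Subtracting baseflow gives direct-runoff ordinates: 0.0, 17.0, 48.0, 31.0, 21.0, 14.0, 9.0, 6.0, 0.0 m³/s.
The maximum is 48.0 m³/s, occurring at the reading for t = 12 h.

Q_p = 48.0 m³/s at t = 12 h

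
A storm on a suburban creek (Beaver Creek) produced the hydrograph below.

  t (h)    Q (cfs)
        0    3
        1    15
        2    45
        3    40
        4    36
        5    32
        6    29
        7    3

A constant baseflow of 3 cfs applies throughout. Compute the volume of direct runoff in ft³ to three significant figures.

V ≈ 6.44 × 10^5 ft³

Direct-runoff ordinates (Q − Q_b): 0.0, 12.0, 42.0, 37.0, 33.0, 29.0, 26.0, 0.0 cfs.
ΣQ_DR = 179.0 cfs.
With Δt = 1 h = 3600 s, V = ΣQ_DR · Δt = 179.0 × 3600 = 6.44 × 10^5 ft³.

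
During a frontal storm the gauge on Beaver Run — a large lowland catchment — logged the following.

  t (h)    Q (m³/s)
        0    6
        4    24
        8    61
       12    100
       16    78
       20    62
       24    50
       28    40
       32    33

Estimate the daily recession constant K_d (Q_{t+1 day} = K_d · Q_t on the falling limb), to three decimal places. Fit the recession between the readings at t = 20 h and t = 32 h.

Between t = 20 h and t = 32 h the flow falls from 62 to 33 m³/s over 3×4 h = 12 h.
Per-interval ratio K = (33/62)^(1/3) = 0.8104; K_d = K^(24/4) = 0.283.

K_d ≈ 0.283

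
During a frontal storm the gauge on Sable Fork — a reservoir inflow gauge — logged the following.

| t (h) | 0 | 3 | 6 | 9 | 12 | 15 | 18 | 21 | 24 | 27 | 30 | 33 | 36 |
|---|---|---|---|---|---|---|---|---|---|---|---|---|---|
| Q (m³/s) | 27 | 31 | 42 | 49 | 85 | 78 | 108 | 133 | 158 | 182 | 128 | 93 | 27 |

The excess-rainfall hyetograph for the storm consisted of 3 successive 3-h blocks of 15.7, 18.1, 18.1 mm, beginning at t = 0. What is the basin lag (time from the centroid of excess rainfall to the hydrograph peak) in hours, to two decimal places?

Centroid of excess rainfall: t_c = Σ P_i·t̄_i / ΣP_i = 4.6387 h (block centres at 1.5, 4.5, 7.5 h).
Hydrograph peak occurs at t = 27 h, so basin lag t_L = 27 − 4.6387 = 22.36 h.

t_L ≈ 22.36 h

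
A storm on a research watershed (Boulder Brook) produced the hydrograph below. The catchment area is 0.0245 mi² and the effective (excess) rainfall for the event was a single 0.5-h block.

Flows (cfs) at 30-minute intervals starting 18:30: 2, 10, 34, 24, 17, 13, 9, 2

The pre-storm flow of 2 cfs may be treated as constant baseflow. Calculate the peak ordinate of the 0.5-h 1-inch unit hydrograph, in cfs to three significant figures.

U_p ≈ 10.7 cfs

Direct runoff: 0.0, 8.0, 32.0, 22.0, 15.0, 11.0, 7.0, 0.0 cfs; ΣQ_DR = 95.00 cfs, peak = 32.0 cfs.
Runoff depth d = ΣQ_DR·Δt / A = 95.00 × 1800 / (0.0245 mi²) = 3.004 in.
The 1-inch UH is the DRH scaled by (1 in)/d, so U_p = 32.0 × 1/3.004 = 10.7 cfs.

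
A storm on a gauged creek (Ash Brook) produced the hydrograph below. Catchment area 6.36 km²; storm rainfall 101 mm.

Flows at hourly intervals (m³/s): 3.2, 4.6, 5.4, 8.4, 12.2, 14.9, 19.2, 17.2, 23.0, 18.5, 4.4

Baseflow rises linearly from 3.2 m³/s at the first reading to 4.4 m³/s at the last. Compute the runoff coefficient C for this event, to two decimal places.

ΣQ_DR = 89.20 m³/s; V = ΣQ_DR·Δt = 3.211 × 10^5 m³.
Runoff depth d = V / A = 50.49 mm.
C = d / P = 50.49 / 101 = 0.50.

C ≈ 0.50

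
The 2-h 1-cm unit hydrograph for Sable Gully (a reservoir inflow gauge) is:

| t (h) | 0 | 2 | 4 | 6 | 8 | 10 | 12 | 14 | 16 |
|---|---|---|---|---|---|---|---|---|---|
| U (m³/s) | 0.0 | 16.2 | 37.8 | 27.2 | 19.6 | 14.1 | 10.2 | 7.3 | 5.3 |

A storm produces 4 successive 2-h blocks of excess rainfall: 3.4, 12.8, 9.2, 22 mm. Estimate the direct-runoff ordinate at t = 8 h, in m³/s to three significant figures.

By discrete convolution, Q_j = Σ (P_i / 10 mm) · U_{j−i}.
At t = 8 h (j=4): Q = (3.4/10)·19.6 + (12.8/10)·27.2 + (9.2/10)·37.8 + (22/10)·16.2 = 112 m³/s.

Q ≈ 112 m³/s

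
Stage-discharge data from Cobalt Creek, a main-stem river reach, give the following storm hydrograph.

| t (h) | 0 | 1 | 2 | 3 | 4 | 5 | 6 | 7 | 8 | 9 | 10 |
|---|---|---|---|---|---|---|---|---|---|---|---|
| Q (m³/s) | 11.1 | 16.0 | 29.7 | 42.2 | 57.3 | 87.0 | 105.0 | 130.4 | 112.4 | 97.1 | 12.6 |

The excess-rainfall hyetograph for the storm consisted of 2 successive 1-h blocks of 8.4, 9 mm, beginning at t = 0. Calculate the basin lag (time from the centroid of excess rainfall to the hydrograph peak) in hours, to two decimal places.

t_L ≈ 5.98 h

Centroid of excess rainfall: t_c = Σ P_i·t̄_i / ΣP_i = 1.0172 h (block centres at 0.5, 1.5 h).
Hydrograph peak occurs at t = 7 h, so basin lag t_L = 7 − 1.0172 = 5.98 h.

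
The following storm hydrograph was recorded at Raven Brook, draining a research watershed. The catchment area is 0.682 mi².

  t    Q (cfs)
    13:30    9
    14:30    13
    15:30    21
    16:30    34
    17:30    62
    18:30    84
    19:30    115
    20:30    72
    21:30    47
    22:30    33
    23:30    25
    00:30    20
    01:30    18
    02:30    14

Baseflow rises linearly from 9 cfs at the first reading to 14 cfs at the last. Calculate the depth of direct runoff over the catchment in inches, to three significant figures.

d ≈ 0.922 in

Direct runoff: 0.00, 3.62, 11.23, 23.85, 51.46, 73.08, 103.69, 60.31, 34.92, 20.54, 12.15, 6.77, 4.38, 0.00 cfs; ΣQ_DR = 406.0 cfs.
V = ΣQ_DR · Δt = 406.0 × 3600 s = 1.462 × 10^6 ft³.
Over A = 0.682 mi², depth = V / A = 0.922 in.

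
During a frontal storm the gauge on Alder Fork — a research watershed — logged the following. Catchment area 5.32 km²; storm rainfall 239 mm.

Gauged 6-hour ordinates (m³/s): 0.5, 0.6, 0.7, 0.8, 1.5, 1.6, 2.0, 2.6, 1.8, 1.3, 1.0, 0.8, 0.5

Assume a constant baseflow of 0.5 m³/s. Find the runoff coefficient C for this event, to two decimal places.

C ≈ 0.16

ΣQ_DR = 9.200 m³/s; V = ΣQ_DR·Δt = 1.987 × 10^5 m³.
Runoff depth d = V / A = 37.35 mm.
C = d / P = 37.35 / 239 = 0.16.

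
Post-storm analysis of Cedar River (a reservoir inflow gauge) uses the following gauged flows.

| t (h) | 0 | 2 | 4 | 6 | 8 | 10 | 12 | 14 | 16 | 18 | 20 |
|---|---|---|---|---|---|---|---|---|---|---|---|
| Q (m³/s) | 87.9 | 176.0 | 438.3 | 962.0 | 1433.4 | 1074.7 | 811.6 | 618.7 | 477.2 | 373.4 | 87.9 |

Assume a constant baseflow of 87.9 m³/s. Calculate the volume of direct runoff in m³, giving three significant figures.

Direct-runoff ordinates (Q − Q_b): 0.0, 88.1, 350.4, 874.1, 1345.5, 986.8, 723.7, 530.8, 389.3, 285.5, 0.0 m³/s.
ΣQ_DR = 5574 m³/s.
With Δt = 2 h = 7200 s, V = ΣQ_DR · Δt = 5574 × 7200 = 4.01 × 10^7 m³.

V ≈ 4.01 × 10^7 m³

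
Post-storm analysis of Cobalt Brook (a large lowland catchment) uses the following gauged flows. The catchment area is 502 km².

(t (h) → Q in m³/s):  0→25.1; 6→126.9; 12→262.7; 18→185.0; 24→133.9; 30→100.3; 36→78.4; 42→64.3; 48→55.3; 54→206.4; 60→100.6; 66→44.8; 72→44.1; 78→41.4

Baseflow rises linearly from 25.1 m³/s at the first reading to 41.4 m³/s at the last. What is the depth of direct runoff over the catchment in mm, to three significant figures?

d ≈ 43.2 mm

Direct runoff: 0.00, 100.55, 235.09, 156.14, 103.78, 68.93, 45.78, 30.42, 20.17, 170.02, 62.96, 5.91, 3.95, 0.00 m³/s; ΣQ_DR = 1004 m³/s.
V = ΣQ_DR · Δt = 1004 × 21600 s = 2.168 × 10^7 m³.
Over A = 502 km², depth = V / A = 43.2 mm.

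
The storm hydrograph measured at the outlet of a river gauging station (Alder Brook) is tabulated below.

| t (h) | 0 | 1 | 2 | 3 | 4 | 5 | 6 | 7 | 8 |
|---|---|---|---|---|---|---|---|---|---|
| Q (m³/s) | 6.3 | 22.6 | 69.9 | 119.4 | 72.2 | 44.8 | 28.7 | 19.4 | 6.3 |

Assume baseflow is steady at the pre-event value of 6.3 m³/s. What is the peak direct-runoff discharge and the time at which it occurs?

Q_p = 113.1 m³/s at t = 3 h

Subtracting baseflow gives direct-runoff ordinates: 0.0, 16.3, 63.6, 113.1, 65.9, 38.5, 22.4, 13.1, 0.0 m³/s.
The maximum is 113.1 m³/s, occurring at the reading for t = 3 h.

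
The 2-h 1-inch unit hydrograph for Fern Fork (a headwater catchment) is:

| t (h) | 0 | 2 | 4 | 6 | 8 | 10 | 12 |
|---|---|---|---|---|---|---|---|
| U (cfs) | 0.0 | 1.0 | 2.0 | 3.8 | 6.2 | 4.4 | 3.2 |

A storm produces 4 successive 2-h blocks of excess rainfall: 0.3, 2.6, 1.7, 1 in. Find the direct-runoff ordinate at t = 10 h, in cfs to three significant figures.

By discrete convolution, Q_j = Σ (P_i / 1 in) · U_{j−i}.
At t = 10 h (j=5): Q = (0.3/1)·4.4 + (2.6/1)·6.2 + (1.7/1)·3.8 + (1/1)·2.0 = 25.9 cfs.

Q ≈ 25.9 cfs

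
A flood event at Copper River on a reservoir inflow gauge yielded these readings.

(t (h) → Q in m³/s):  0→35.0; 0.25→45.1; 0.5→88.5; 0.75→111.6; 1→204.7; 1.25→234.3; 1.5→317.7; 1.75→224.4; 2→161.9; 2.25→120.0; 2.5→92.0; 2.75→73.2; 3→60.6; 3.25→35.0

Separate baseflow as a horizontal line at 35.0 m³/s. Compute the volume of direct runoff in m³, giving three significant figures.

V ≈ 1.18 × 10^6 m³

Direct-runoff ordinates (Q − Q_b): 0.0, 10.1, 53.5, 76.6, 169.7, 199.3, 282.7, 189.4, 126.9, 85.0, 57.0, 38.2, 25.6, 0.0 m³/s.
ΣQ_DR = 1314 m³/s.
With Δt = 0.25 h = 900 s, V = ΣQ_DR · Δt = 1314 × 900 = 1.18 × 10^6 m³.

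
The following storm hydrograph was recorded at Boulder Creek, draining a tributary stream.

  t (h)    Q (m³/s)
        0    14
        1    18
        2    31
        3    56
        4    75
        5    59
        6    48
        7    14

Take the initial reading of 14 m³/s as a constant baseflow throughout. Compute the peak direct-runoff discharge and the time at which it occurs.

Subtracting baseflow gives direct-runoff ordinates: 0.0, 4.0, 17.0, 42.0, 61.0, 45.0, 34.0, 0.0 m³/s.
The maximum is 61.0 m³/s, occurring at the reading for t = 4 h.

Q_p = 61.0 m³/s at t = 4 h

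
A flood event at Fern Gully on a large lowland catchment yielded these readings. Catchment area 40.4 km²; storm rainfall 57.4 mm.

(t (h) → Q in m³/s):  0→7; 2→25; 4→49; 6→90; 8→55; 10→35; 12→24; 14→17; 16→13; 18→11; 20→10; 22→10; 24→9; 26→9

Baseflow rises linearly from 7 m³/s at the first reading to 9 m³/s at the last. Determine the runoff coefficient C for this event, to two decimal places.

ΣQ_DR = 252.0 m³/s; V = ΣQ_DR·Δt = 1.814 × 10^6 m³.
Runoff depth d = V / A = 44.91 mm.
C = d / P = 44.91 / 57.4 = 0.78.

C ≈ 0.78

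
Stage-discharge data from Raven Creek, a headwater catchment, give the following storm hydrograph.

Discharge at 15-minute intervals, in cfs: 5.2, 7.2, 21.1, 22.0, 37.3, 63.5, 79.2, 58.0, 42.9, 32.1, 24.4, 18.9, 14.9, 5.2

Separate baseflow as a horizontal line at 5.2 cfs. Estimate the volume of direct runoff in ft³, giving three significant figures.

Direct-runoff ordinates (Q − Q_b): 0.0, 2.0, 15.9, 16.8, 32.1, 58.3, 74.0, 52.8, 37.7, 26.9, 19.2, 13.7, 9.7, 0.0 cfs.
ΣQ_DR = 359.1 cfs.
With Δt = 0.25 h = 900 s, V = ΣQ_DR · Δt = 359.1 × 900 = 3.23 × 10^5 ft³.

V ≈ 3.23 × 10^5 ft³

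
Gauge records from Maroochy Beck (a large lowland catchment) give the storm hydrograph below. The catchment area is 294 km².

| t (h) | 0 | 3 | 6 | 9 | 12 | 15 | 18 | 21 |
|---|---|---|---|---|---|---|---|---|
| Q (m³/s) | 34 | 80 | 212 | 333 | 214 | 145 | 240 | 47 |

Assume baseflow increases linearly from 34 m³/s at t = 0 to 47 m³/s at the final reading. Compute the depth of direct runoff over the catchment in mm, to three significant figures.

Direct runoff: 0.00, 44.14, 174.29, 293.43, 172.57, 101.71, 194.86, 0.00 m³/s; ΣQ_DR = 981.0 m³/s.
V = ΣQ_DR · Δt = 981.0 × 10800 s = 1.059 × 10^7 m³.
Over A = 294 km², depth = V / A = 36.0 mm.

d ≈ 36.0 mm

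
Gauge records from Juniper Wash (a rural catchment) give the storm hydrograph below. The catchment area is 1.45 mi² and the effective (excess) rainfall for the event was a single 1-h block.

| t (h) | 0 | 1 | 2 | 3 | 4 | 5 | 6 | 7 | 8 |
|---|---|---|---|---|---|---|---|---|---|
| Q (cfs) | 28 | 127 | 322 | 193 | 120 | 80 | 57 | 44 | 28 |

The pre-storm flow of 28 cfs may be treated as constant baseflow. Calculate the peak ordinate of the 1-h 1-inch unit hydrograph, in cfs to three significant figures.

U_p ≈ 368 cfs

Direct runoff: 0.0, 99.0, 294.0, 165.0, 92.0, 52.0, 29.0, 16.0, 0.0 cfs; ΣQ_DR = 747.0 cfs, peak = 294.0 cfs.
Runoff depth d = ΣQ_DR·Δt / A = 747.0 × 3600 / (1.45 mi²) = 0.7983 in.
The 1-inch UH is the DRH scaled by (1 in)/d, so U_p = 294.0 × 1/0.7983 = 368 cfs.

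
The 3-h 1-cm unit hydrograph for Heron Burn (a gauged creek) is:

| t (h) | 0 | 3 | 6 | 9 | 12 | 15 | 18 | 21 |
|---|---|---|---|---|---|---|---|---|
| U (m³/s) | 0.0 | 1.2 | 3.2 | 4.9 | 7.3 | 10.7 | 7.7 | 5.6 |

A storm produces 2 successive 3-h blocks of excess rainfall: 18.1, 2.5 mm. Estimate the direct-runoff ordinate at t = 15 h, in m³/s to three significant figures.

Q ≈ 21.2 m³/s

By discrete convolution, Q_j = Σ (P_i / 10 mm) · U_{j−i}.
At t = 15 h (j=5): Q = (18.1/10)·10.7 + (2.5/10)·7.3 = 21.2 m³/s.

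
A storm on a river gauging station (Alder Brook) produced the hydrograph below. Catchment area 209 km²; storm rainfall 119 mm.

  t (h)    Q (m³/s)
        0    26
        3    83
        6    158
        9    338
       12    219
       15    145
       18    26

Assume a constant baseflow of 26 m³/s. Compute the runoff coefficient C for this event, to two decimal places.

C ≈ 0.35

ΣQ_DR = 813.0 m³/s; V = ΣQ_DR·Δt = 8.780 × 10^6 m³.
Runoff depth d = V / A = 42.01 mm.
C = d / P = 42.01 / 119 = 0.35.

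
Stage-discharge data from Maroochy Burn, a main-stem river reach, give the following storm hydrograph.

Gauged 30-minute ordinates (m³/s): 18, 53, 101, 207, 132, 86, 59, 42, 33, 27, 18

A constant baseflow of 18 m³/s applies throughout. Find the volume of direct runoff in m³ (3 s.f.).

V ≈ 1.04 × 10^6 m³

Direct-runoff ordinates (Q − Q_b): 0.0, 35.0, 83.0, 189.0, 114.0, 68.0, 41.0, 24.0, 15.0, 9.0, 0.0 m³/s.
ΣQ_DR = 578.0 m³/s.
With Δt = 0.5 h = 1800 s, V = ΣQ_DR · Δt = 578.0 × 1800 = 1.04 × 10^6 m³.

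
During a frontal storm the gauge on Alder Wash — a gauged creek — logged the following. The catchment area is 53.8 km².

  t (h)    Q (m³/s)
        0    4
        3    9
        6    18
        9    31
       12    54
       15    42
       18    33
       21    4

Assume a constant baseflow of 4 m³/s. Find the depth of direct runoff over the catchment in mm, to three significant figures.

d ≈ 32.7 mm

Direct runoff: 0.0, 5.0, 14.0, 27.0, 50.0, 38.0, 29.0, 0.0 m³/s; ΣQ_DR = 163.0 m³/s.
V = ΣQ_DR · Δt = 163.0 × 10800 s = 1.760 × 10^6 m³.
Over A = 53.8 km², depth = V / A = 32.7 mm.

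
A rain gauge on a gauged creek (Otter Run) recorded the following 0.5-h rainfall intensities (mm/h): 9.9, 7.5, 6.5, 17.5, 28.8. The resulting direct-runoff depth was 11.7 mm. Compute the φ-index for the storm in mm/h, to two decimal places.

φ ≈ 11.45 mm/h

Only the 2 blocks with intensity above φ contribute runoff: 17.5, 28.8 mm/h.
Σ(I−φ)·Δt = d  ⇒  (17.5+28.8 − 2φ)·0.5 = 11.7
φ = (46.30 − 11.7/0.5) / 2 = 11.45 mm/h.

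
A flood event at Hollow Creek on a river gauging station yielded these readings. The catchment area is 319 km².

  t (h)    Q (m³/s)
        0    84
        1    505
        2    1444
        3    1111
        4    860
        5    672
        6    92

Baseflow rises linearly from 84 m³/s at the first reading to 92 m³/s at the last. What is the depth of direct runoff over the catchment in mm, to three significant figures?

Direct runoff: 0.00, 419.67, 1357.33, 1023.00, 770.67, 581.33, 0.00 m³/s; ΣQ_DR = 4152 m³/s.
V = ΣQ_DR · Δt = 4152 × 3600 s = 1.495 × 10^7 m³.
Over A = 319 km², depth = V / A = 46.9 mm.

d ≈ 46.9 mm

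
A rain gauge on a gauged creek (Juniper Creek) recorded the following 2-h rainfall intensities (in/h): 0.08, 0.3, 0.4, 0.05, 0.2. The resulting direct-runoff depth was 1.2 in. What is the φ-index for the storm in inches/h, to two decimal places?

Only the 3 blocks with intensity above φ contribute runoff: 0.3, 0.4, 0.2 in/h.
Σ(I−φ)·Δt = d  ⇒  (0.3+0.4+0.2 − 3φ)·2 = 1.2
φ = (0.9000 − 1.2/2) / 3 = 0.10 in/h.

φ ≈ 0.10 in/h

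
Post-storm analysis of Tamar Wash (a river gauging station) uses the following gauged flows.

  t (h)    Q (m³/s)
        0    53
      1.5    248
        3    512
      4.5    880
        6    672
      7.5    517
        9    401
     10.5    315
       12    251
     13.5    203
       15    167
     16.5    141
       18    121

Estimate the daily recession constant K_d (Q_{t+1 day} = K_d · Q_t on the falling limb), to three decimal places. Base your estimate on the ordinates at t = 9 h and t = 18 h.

K_d ≈ 0.041

Between t = 9 h and t = 18 h the flow falls from 401 to 121 m³/s over 6×1.5 h = 9 h.
Per-interval ratio K = (121/401)^(1/6) = 0.8190; K_d = K^(24/1.5) = 0.041.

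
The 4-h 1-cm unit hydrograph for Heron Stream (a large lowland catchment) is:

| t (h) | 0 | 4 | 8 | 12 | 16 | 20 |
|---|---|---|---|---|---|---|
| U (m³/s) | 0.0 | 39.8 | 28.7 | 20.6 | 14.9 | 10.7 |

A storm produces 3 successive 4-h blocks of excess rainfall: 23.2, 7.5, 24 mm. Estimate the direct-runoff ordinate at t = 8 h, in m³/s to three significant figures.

Q ≈ 96.4 m³/s

By discrete convolution, Q_j = Σ (P_i / 10 mm) · U_{j−i}.
At t = 8 h (j=2): Q = (23.2/10)·28.7 + (7.5/10)·39.8 + (24/10)·0.0 = 96.4 m³/s.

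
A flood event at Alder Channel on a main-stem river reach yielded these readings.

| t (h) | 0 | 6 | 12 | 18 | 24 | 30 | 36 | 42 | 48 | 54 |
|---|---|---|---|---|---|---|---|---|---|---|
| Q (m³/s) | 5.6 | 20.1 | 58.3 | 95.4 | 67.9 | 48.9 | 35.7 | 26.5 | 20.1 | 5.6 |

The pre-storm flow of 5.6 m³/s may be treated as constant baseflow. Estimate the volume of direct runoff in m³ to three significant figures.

Direct-runoff ordinates (Q − Q_b): 0.0, 14.5, 52.7, 89.8, 62.3, 43.3, 30.1, 20.9, 14.5, 0.0 m³/s.
ΣQ_DR = 328.1 m³/s.
With Δt = 6 h = 21600 s, V = ΣQ_DR · Δt = 328.1 × 21600 = 7.09 × 10^6 m³.

V ≈ 7.09 × 10^6 m³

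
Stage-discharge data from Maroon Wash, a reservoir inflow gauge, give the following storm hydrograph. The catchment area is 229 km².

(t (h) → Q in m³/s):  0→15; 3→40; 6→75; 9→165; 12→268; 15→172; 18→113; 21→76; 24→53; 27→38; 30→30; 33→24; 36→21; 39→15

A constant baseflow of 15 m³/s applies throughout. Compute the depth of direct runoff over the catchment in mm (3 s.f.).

d ≈ 42.2 mm

Direct runoff: 0.0, 25.0, 60.0, 150.0, 253.0, 157.0, 98.0, 61.0, 38.0, 23.0, 15.0, 9.0, 6.0, 0.0 m³/s; ΣQ_DR = 895.0 m³/s.
V = ΣQ_DR · Δt = 895.0 × 10800 s = 9.666 × 10^6 m³.
Over A = 229 km², depth = V / A = 42.2 mm.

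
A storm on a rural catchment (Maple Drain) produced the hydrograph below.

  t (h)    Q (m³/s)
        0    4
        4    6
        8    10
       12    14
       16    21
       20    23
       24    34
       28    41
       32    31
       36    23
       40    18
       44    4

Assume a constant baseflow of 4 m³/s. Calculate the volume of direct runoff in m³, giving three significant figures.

Direct-runoff ordinates (Q − Q_b): 0.0, 2.0, 6.0, 10.0, 17.0, 19.0, 30.0, 37.0, 27.0, 19.0, 14.0, 0.0 m³/s.
ΣQ_DR = 181.0 m³/s.
With Δt = 4 h = 14400 s, V = ΣQ_DR · Δt = 181.0 × 14400 = 2.61 × 10^6 m³.

V ≈ 2.61 × 10^6 m³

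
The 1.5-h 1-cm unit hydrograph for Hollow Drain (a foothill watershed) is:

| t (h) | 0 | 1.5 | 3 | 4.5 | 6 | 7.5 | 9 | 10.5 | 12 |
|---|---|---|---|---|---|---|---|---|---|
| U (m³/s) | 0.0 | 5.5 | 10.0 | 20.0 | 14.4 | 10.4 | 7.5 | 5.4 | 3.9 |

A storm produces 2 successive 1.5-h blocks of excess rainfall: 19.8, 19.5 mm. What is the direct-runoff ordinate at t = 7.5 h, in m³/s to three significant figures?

Q ≈ 48.7 m³/s

By discrete convolution, Q_j = Σ (P_i / 10 mm) · U_{j−i}.
At t = 7.5 h (j=5): Q = (19.8/10)·10.4 + (19.5/10)·14.4 = 48.7 m³/s.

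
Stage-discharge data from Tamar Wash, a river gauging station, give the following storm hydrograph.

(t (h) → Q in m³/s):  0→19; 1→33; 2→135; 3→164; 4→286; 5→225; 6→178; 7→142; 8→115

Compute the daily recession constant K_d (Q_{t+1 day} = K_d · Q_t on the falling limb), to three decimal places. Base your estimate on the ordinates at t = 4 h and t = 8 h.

Between t = 4 h and t = 8 h the flow falls from 286 to 115 m³/s over 4×1 h = 4 h.
Per-interval ratio K = (115/286)^(1/4) = 0.7963; K_d = K^(24/1) = 0.004.

K_d ≈ 0.004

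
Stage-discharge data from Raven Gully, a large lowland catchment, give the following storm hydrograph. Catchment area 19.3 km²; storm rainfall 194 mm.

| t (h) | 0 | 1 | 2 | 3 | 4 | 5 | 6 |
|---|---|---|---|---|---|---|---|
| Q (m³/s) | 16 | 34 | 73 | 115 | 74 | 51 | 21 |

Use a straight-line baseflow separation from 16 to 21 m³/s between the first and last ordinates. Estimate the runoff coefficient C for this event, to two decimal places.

C ≈ 0.24

ΣQ_DR = 254.5 m³/s; V = ΣQ_DR·Δt = 9.162 × 10^5 m³.
Runoff depth d = V / A = 47.47 mm.
C = d / P = 47.47 / 194 = 0.24.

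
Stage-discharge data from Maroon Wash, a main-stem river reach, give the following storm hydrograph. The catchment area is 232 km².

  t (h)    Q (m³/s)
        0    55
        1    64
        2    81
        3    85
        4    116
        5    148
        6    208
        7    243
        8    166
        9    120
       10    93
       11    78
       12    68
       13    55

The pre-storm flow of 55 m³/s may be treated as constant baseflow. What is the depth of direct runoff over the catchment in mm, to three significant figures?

Direct runoff: 0.0, 9.0, 26.0, 30.0, 61.0, 93.0, 153.0, 188.0, 111.0, 65.0, 38.0, 23.0, 13.0, 0.0 m³/s; ΣQ_DR = 810.0 m³/s.
V = ΣQ_DR · Δt = 810.0 × 3600 s = 2.916 × 10^6 m³.
Over A = 232 km², depth = V / A = 12.6 mm.

d ≈ 12.6 mm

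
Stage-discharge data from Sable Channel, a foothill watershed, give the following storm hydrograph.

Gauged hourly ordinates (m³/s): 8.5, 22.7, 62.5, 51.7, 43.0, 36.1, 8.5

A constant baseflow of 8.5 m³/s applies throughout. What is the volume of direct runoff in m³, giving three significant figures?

Direct-runoff ordinates (Q − Q_b): 0.0, 14.2, 54.0, 43.2, 34.5, 27.6, 0.0 m³/s.
ΣQ_DR = 173.5 m³/s.
With Δt = 1 h = 3600 s, V = ΣQ_DR · Δt = 173.5 × 3600 = 6.25 × 10^5 m³.

V ≈ 6.25 × 10^5 m³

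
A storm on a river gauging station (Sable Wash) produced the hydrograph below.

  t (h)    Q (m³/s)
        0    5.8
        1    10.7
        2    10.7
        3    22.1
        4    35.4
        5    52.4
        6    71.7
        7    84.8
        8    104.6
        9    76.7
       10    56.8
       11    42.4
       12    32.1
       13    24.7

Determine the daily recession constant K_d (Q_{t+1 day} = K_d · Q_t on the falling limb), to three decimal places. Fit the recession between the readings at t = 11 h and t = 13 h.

Between t = 11 h and t = 13 h the flow falls from 42.4 to 24.7 m³/s over 2×1 h = 2 h.
Per-interval ratio K = (24.7/42.4)^(1/2) = 0.7632; K_d = K^(24/1) = 0.002.

K_d ≈ 0.002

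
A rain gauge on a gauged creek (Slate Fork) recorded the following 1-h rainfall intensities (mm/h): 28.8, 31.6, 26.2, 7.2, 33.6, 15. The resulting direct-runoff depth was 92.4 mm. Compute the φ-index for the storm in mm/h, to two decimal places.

φ ≈ 8.56 mm/h

Only the 5 blocks with intensity above φ contribute runoff: 28.8, 31.6, 26.2, 33.6, 15 mm/h.
Σ(I−φ)·Δt = d  ⇒  (28.8+31.6+26.2+33.6+15 − 5φ)·1 = 92.4
φ = (135.2 − 92.4/1) / 5 = 8.56 mm/h.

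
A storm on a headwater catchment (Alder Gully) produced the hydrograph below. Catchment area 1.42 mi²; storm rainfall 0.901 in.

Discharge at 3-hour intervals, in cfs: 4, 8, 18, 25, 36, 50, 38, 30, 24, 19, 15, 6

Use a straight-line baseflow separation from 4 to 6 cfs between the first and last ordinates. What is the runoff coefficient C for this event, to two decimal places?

C ≈ 0.77

ΣQ_DR = 213.0 cfs; V = ΣQ_DR·Δt = 2.300 × 10^6 ft³.
Runoff depth d = V / A = 0.6973 in.
C = d / P = 0.6973 / 0.901 = 0.77.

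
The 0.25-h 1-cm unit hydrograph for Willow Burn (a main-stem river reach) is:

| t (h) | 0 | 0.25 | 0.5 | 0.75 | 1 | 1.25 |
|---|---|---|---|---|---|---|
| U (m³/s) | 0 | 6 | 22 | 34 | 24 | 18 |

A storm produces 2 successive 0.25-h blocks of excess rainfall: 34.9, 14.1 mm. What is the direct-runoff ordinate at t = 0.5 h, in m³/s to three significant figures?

Q ≈ 85.2 m³/s

By discrete convolution, Q_j = Σ (P_i / 10 mm) · U_{j−i}.
At t = 0.5 h (j=2): Q = (34.9/10)·22 + (14.1/10)·6 = 85.2 m³/s.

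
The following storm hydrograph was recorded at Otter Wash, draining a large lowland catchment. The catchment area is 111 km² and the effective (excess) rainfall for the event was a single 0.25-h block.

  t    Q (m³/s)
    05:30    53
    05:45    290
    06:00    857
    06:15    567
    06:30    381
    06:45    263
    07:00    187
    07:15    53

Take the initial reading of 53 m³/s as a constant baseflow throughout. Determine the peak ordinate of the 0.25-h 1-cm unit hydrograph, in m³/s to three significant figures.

Direct runoff: 0.0, 237.0, 804.0, 514.0, 328.0, 210.0, 134.0, 0.0 m³/s; ΣQ_DR = 2227 m³/s, peak = 804.0 m³/s.
Runoff depth d = ΣQ_DR·Δt / A = 2227 × 900 / (111 km²) = 18.06 mm.
The 1-cm UH is the DRH scaled by (10 mm)/d, so U_p = 804.0 × 10/18.06 = 445 m³/s.

U_p ≈ 445 m³/s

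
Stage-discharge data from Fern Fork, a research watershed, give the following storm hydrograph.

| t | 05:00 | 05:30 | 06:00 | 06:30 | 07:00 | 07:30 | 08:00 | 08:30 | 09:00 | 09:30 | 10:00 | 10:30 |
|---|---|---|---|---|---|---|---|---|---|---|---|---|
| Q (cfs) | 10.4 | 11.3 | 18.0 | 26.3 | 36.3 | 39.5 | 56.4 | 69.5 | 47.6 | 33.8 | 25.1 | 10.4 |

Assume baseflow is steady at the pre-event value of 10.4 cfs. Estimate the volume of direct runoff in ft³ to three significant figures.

V ≈ 4.68 × 10^5 ft³

Direct-runoff ordinates (Q − Q_b): 0.0, 0.9, 7.6, 15.9, 25.9, 29.1, 46.0, 59.1, 37.2, 23.4, 14.7, 0.0 cfs.
ΣQ_DR = 259.8 cfs.
With Δt = 0.5 h = 1800 s, V = ΣQ_DR · Δt = 259.8 × 1800 = 4.68 × 10^5 ft³.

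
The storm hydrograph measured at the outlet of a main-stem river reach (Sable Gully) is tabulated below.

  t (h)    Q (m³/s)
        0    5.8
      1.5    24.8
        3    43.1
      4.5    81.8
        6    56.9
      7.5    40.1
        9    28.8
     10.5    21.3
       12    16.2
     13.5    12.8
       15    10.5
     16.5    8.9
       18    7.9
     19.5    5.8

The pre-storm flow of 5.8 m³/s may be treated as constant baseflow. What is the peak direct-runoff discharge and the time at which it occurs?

Q_p = 76.0 m³/s at t = 4.5 h

Subtracting baseflow gives direct-runoff ordinates: 0.0, 19.0, 37.3, 76.0, 51.1, 34.3, 23.0, 15.5, 10.4, 7.0, 4.7, 3.1, 2.1, 0.0 m³/s.
The maximum is 76.0 m³/s, occurring at the reading for t = 4.5 h.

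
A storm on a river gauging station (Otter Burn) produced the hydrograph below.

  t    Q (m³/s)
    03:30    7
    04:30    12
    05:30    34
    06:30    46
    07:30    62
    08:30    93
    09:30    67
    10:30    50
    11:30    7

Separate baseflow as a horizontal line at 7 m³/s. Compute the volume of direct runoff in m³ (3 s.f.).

V ≈ 1.13 × 10^6 m³

Direct-runoff ordinates (Q − Q_b): 0.0, 5.0, 27.0, 39.0, 55.0, 86.0, 60.0, 43.0, 0.0 m³/s.
ΣQ_DR = 315.0 m³/s.
With Δt = 1 h = 3600 s, V = ΣQ_DR · Δt = 315.0 × 3600 = 1.13 × 10^6 m³.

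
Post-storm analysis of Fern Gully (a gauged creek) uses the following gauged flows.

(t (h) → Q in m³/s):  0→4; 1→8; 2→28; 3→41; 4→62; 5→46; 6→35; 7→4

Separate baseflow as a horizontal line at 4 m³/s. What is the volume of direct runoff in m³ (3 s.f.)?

Direct-runoff ordinates (Q − Q_b): 0.0, 4.0, 24.0, 37.0, 58.0, 42.0, 31.0, 0.0 m³/s.
ΣQ_DR = 196.0 m³/s.
With Δt = 1 h = 3600 s, V = ΣQ_DR · Δt = 196.0 × 3600 = 7.06 × 10^5 m³.

V ≈ 7.06 × 10^5 m³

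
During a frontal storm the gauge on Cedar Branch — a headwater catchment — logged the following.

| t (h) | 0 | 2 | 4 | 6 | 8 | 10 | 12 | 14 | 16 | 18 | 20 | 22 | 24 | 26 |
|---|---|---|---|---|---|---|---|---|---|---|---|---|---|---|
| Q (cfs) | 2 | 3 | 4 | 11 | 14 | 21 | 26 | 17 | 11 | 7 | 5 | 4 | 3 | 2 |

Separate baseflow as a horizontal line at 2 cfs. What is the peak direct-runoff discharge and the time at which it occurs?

Subtracting baseflow gives direct-runoff ordinates: 0.0, 1.0, 2.0, 9.0, 12.0, 19.0, 24.0, 15.0, 9.0, 5.0, 3.0, 2.0, 1.0, 0.0 cfs.
The maximum is 24.0 cfs, occurring at the reading for t = 12 h.

Q_p = 24.0 cfs at t = 12 h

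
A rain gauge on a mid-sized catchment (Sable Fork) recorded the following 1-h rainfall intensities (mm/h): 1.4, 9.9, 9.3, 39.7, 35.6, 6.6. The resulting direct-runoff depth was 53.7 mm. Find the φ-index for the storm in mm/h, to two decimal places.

Only the 2 blocks with intensity above φ contribute runoff: 39.7, 35.6 mm/h.
Σ(I−φ)·Δt = d  ⇒  (39.7+35.6 − 2φ)·1 = 53.7
φ = (75.30 − 53.7/1) / 2 = 10.80 mm/h.

φ ≈ 10.80 mm/h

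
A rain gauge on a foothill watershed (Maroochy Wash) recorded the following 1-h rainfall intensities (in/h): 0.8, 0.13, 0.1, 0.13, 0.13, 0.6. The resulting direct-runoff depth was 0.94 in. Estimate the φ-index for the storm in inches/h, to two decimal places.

φ ≈ 0.23 in/h

Only the 2 blocks with intensity above φ contribute runoff: 0.8, 0.6 in/h.
Σ(I−φ)·Δt = d  ⇒  (0.8+0.6 − 2φ)·1 = 0.94
φ = (1.400 − 0.94/1) / 2 = 0.23 in/h.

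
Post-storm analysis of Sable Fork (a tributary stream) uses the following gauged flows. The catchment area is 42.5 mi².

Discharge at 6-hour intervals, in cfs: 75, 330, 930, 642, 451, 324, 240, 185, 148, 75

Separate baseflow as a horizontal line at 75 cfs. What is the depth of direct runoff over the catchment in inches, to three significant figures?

d ≈ 0.580 in

Direct runoff: 0.0, 255.0, 855.0, 567.0, 376.0, 249.0, 165.0, 110.0, 73.0, 0.0 cfs; ΣQ_DR = 2650 cfs.
V = ΣQ_DR · Δt = 2650 × 21600 s = 5.724 × 10^7 ft³.
Over A = 42.5 mi², depth = V / A = 0.580 in.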